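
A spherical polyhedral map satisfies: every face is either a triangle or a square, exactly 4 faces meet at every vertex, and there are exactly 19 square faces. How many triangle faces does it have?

Let x be the number of triangles; then F = 19 + x.
Edge–face incidences: 2E = 4·19 + 3·x = 76 + 3x.
Every vertex has degree 4, so 4V = 2E.
Euler: V − E + F = 2 ⇒ (2E)/4 − E + (19 + x) = 2.
Multiply by 8: 2·(2E) − 4·(2E) + 8·(19 + x) = 16, i.e. 152 + 8x − 2·(76 + 3x) = 16.
Collecting terms: 2x = 16, so x = 8.
Then 2E = 76 + 3·8 = 100, so E = 50, V = 2E/4 = 25, F = 19 + 8 = 27.

8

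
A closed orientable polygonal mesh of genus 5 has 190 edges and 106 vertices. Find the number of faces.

For a closed orientable surface of genus 5, χ = 2 − 2·5 = -8.
F = -8 − V + E = -8 − 106 + 190 = 76.

76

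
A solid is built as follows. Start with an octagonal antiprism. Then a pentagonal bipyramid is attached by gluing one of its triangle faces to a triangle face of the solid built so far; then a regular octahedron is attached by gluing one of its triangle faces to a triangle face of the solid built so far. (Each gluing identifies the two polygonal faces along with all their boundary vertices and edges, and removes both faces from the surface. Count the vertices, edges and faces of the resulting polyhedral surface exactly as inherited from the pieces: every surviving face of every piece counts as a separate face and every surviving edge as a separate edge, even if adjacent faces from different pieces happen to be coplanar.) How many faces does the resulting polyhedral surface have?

32

An octagonal antiprism: V=16, E=32, F=18.
Attach a pentagonal bipyramid (V=7, E=15, F=10) along a 3-gon: merge 3 vertices and 3 edges, delete both glued faces → V=20, E=44, F=26.
Attach a regular octahedron (V=6, E=12, F=8) along a 3-gon: merge 3 vertices and 3 edges, delete both glued faces → V=23, E=53, F=32.
Check: V − E + F = 23 − 53 + 32 = 2.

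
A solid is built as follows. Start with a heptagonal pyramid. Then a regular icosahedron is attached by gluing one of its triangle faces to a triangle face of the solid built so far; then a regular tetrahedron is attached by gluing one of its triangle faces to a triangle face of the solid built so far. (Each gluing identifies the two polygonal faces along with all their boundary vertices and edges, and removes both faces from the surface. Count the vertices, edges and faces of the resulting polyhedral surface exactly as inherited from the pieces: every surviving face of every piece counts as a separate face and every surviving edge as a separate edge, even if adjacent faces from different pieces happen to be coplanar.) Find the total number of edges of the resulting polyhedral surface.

44

A heptagonal pyramid: V=8, E=14, F=8.
Attach a regular icosahedron (V=12, E=30, F=20) along a 3-gon: merge 3 vertices and 3 edges, delete both glued faces → V=17, E=41, F=26.
Attach a regular tetrahedron (V=4, E=6, F=4) along a 3-gon: merge 3 vertices and 3 edges, delete both glued faces → V=18, E=44, F=28.
Check: V − E + F = 18 − 44 + 28 = 2.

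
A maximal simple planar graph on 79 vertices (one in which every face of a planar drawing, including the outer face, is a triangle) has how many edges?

231

In a plane triangulation 3F = 2E and V − E + F = 2, so E = 3V − 6 = 3·79 − 6 = 231.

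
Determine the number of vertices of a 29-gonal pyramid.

A pyramid on an n-gon base has one n-gon and n triangles: V = 29 + 1 = 30, E = 2·29 = 58, F = 29 + 1 = 30.

30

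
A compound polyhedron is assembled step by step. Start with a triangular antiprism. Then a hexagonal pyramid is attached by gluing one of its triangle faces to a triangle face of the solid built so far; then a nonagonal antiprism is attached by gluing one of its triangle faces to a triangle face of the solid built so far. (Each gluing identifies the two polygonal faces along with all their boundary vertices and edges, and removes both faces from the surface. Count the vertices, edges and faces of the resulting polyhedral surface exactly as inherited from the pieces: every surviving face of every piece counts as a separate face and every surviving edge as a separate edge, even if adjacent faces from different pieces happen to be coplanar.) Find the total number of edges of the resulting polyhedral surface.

A triangular antiprism: V=6, E=12, F=8.
Attach a hexagonal pyramid (V=7, E=12, F=7) along a 3-gon: merge 3 vertices and 3 edges, delete both glued faces → V=10, E=21, F=13.
Attach a nonagonal antiprism (V=18, E=36, F=20) along a 3-gon: merge 3 vertices and 3 edges, delete both glued faces → V=25, E=54, F=31.
Check: V − E + F = 25 − 54 + 31 = 2.

54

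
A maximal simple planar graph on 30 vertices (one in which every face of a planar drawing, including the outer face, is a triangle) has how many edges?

84

In a plane triangulation 3F = 2E and V − E + F = 2, so E = 3V − 6 = 3·30 − 6 = 84.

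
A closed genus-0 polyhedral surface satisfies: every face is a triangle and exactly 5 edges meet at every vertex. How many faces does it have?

20

Each face has 3 edges and each edge borders two faces, so 2E = 3F.
Each vertex has degree 5, so 5V = 2E and hence V = 3F/5.
Euler: V − E + F = 2 ⇒ (3F/5) − (3F/2) + F = 2.
Multiply by 10: (6 − 15 + 10)F = 20, i.e. 1F = 20.
So F = 20, E = 3·20/2 = 30, V = 3·20/5 = 12.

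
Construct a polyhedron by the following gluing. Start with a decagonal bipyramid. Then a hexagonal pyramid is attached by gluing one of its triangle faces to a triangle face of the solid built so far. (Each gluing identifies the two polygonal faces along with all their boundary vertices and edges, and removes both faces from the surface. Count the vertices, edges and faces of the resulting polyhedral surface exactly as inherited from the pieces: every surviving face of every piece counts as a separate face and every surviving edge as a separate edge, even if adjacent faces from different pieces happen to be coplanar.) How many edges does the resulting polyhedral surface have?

A decagonal bipyramid: V=12, E=30, F=20.
Attach a hexagonal pyramid (V=7, E=12, F=7) along a 3-gon: merge 3 vertices and 3 edges, delete both glued faces → V=16, E=39, F=25.
Check: V − E + F = 16 − 39 + 25 = 2.

39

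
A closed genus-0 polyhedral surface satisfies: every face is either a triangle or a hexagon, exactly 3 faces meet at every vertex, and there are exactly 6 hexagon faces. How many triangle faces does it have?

Let x be the number of triangles; then F = 6 + x.
Edge–face incidences: 2E = 6·6 + 3·x = 36 + 3x.
Every vertex has degree 3, so 3V = 2E.
Euler: V − E + F = 2 ⇒ (2E)/3 − E + (6 + x) = 2.
Multiply by 6: 2·(2E) − 3·(2E) + 6·(6 + x) = 12, i.e. 36 + 6x − (36 + 3x) = 12.
Collecting terms: 3x = 12, so x = 4.
Then 2E = 36 + 3·4 = 48, so E = 24, V = 2E/3 = 16, F = 6 + 4 = 10.

4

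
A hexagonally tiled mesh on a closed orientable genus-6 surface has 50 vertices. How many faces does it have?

30

χ = 2 − 2·6 = -10, and every face is a hexagon so 6F = 2E.
V − E + F = -10 with E = 6F/2 gives 50 − (6/2 − 1)·F = -10, so F = 30 and E = 90.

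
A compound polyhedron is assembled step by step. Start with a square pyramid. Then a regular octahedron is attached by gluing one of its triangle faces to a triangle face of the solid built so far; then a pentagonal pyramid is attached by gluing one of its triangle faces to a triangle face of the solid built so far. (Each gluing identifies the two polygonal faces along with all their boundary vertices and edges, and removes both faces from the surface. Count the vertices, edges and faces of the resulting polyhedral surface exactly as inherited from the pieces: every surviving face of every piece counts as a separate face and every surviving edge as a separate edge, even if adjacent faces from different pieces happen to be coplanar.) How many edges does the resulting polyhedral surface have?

24

A square pyramid: V=5, E=8, F=5.
Attach a regular octahedron (V=6, E=12, F=8) along a 3-gon: merge 3 vertices and 3 edges, delete both glued faces → V=8, E=17, F=11.
Attach a pentagonal pyramid (V=6, E=10, F=6) along a 3-gon: merge 3 vertices and 3 edges, delete both glued faces → V=11, E=24, F=15.
Check: V − E + F = 11 − 24 + 15 = 2.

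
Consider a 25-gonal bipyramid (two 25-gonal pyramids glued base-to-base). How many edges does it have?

A bipyramid over an n-gon has 2n triangular faces and n + 2 vertices: V = 25 + 2 = 27, E = 3·25 = 75, F = 2·25 = 50.

75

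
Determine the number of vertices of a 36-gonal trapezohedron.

74

The n-trapezohedron (dual of the n-antiprism) has V = 2·36 + 2 = 74, E = 4·36 = 144, F = 2·36 = 72.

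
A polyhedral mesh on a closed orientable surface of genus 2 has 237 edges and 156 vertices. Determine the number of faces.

79

For a closed orientable surface of genus 2, χ = 2 − 2·2 = -2.
F = -2 − V + E = -2 − 156 + 237 = 79.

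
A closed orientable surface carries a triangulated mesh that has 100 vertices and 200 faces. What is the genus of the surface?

1

Every face is a triangle, so 2E = 3·200 = 600, giving E = 300.
χ = V − E + F = 100 − 300 + 200 = 0.
For a closed orientable surface χ = 2 − 2g, so g = (2 − (0))/2 = 1.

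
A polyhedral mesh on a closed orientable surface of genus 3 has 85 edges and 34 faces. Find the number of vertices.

For a closed orientable surface of genus 3, χ = 2 − 2·3 = -4.
V = -4 + E − F = -4 + 85 − 34 = 47.

47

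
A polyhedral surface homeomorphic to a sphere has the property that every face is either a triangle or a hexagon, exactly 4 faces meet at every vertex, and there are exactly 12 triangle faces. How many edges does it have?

Let x be the number of hexagons; then F = 12 + x.
Edge–face incidences: 2E = 3·12 + 6·x = 36 + 6x.
Every vertex has degree 4, so 4V = 2E.
Euler: V − E + F = 2 ⇒ (2E)/4 − E + (12 + x) = 2.
Multiply by 8: 2·(2E) − 4·(2E) + 8·(12 + x) = 16, i.e. 96 + 8x − 2·(36 + 6x) = 16.
Collecting terms: −4x + 24 = 16, so −4x = −8, so x = 2.
Then 2E = 36 + 6·2 = 48, so E = 24, V = 2E/4 = 12, F = 12 + 2 = 14.

24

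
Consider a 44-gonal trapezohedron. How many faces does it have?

88

The n-trapezohedron (dual of the n-antiprism) has V = 2·44 + 2 = 90, E = 4·44 = 176, F = 2·44 = 88.
Check: V − E + F = 90 − 176 + 88 = 2.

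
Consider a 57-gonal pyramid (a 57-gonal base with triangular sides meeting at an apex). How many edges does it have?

A pyramid on an n-gon base has one n-gon and n triangles: V = 57 + 1 = 58, E = 2·57 = 114, F = 57 + 1 = 58.

114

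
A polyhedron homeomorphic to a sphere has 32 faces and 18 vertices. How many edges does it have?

48

Here V − E + F = 2.
E = V + F − (2) = 18 + 32 − (2) = 48.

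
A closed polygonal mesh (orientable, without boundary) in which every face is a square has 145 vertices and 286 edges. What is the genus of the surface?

Every face is a square and each edge borders two faces, so 4F = 2·286, giving F = 143.
χ = V − E + F = 145 − 286 + 143 = 2.
For a closed orientable surface χ = 2 − 2g, so g = (2 − (2))/2 = 0.

0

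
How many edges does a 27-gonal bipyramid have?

81

A bipyramid over an n-gon has 2n triangular faces and n + 2 vertices: V = 27 + 2 = 29, E = 3·27 = 81, F = 2·27 = 54.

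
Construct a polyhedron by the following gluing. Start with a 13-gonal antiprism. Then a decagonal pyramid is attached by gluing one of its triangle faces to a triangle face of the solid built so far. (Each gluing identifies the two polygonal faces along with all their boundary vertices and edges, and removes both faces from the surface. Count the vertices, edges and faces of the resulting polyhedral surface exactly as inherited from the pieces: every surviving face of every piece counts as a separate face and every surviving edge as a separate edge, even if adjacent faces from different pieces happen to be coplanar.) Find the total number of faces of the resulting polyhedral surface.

A 13-gonal antiprism: V=26, E=52, F=28.
Attach a decagonal pyramid (V=11, E=20, F=11) along a 3-gon: merge 3 vertices and 3 edges, delete both glued faces → V=34, E=69, F=37.
Check: V − E + F = 34 − 69 + 37 = 2.

37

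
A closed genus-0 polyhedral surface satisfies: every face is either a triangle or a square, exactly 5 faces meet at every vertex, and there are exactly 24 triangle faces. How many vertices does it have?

16

Let x be the number of squares; then F = 24 + x.
Edge–face incidences: 2E = 3·24 + 4·x = 72 + 4x.
Every vertex has degree 5, so 5V = 2E.
Euler: V − E + F = 2 ⇒ (2E)/5 − E + (24 + x) = 2.
Multiply by 10: 2·(2E) − 5·(2E) + 10·(24 + x) = 20, i.e. 240 + 10x − 3·(72 + 4x) = 20.
Collecting terms: −2x + 24 = 20, so −2x = −4, so x = 2.
Then 2E = 72 + 4·2 = 80, so E = 40, V = 2E/5 = 16, F = 24 + 2 = 26.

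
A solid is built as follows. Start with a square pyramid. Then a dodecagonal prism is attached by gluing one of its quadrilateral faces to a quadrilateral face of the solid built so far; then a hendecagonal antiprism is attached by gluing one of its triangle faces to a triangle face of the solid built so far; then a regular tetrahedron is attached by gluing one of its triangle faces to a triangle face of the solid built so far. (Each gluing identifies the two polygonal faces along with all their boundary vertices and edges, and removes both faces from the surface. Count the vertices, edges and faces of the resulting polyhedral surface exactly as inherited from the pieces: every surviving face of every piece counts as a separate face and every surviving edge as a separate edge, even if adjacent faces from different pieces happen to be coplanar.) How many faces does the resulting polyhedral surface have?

41

A square pyramid: V=5, E=8, F=5.
Attach a dodecagonal prism (V=24, E=36, F=14) along a 4-gon: merge 4 vertices and 4 edges, delete both glued faces → V=25, E=40, F=17.
Attach a hendecagonal antiprism (V=22, E=44, F=24) along a 3-gon: merge 3 vertices and 3 edges, delete both glued faces → V=44, E=81, F=39.
Attach a regular tetrahedron (V=4, E=6, F=4) along a 3-gon: merge 3 vertices and 3 edges, delete both glued faces → V=45, E=84, F=41.
Check: V − E + F = 45 − 84 + 41 = 2.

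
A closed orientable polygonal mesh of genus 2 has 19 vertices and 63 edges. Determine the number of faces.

42

For a closed orientable surface of genus 2, χ = 2 − 2·2 = -2.
F = -2 − V + E = -2 − 19 + 63 = 42.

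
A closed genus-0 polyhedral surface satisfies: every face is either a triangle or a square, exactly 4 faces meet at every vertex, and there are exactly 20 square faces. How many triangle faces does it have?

Let x be the number of triangles; then F = 20 + x.
Edge–face incidences: 2E = 4·20 + 3·x = 80 + 3x.
Every vertex has degree 4, so 4V = 2E.
Euler: V − E + F = 2 ⇒ (2E)/4 − E + (20 + x) = 2.
Multiply by 8: 2·(2E) − 4·(2E) + 8·(20 + x) = 16, i.e. 160 + 8x − 2·(80 + 3x) = 16.
Collecting terms: 2x = 16, so x = 8.
Then 2E = 80 + 3·8 = 104, so E = 52, V = 2E/4 = 26, F = 20 + 8 = 28.

8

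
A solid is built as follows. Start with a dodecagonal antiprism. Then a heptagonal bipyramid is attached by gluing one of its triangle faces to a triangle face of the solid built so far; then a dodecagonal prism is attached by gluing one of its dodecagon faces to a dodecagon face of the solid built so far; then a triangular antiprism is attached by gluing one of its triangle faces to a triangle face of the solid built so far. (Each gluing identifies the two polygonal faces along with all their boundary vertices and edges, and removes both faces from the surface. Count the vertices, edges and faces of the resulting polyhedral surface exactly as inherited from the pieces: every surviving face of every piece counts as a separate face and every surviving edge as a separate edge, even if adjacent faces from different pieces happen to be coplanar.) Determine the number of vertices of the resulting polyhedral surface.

A dodecagonal antiprism: V=24, E=48, F=26.
Attach a heptagonal bipyramid (V=9, E=21, F=14) along a 3-gon: merge 3 vertices and 3 edges, delete both glued faces → V=30, E=66, F=38.
Attach a dodecagonal prism (V=24, E=36, F=14) along a 12-gon: merge 12 vertices and 12 edges, delete both glued faces → V=42, E=90, F=50.
Attach a triangular antiprism (V=6, E=12, F=8) along a 3-gon: merge 3 vertices and 3 edges, delete both glued faces → V=45, E=99, F=56.
Check: V − E + F = 45 − 99 + 56 = 2.

45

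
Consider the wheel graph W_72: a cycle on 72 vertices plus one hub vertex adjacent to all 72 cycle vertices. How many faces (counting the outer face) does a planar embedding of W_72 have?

W_72 has V = 72 + 1 = 73 vertices and E = 2·72 = 144 edges.
By Euler's formula F = 2 − V + E = 2 − 73 + 144 = 73.

73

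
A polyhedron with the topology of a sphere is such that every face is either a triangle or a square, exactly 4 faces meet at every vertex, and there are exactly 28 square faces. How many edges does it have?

68

Let x be the number of triangles; then F = 28 + x.
Edge–face incidences: 2E = 4·28 + 3·x = 112 + 3x.
Every vertex has degree 4, so 4V = 2E.
Euler: V − E + F = 2 ⇒ (2E)/4 − E + (28 + x) = 2.
Multiply by 8: 2·(2E) − 4·(2E) + 8·(28 + x) = 16, i.e. 224 + 8x − 2·(112 + 3x) = 16.
Collecting terms: 2x = 16, so x = 8.
Then 2E = 112 + 3·8 = 136, so E = 68, V = 2E/4 = 34, F = 28 + 8 = 36.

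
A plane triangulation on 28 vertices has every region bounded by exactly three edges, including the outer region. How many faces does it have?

52

In a plane triangulation 3F = 2E and V − E + F = 2, so F = 2V − 4 = 2·28 − 4 = 52.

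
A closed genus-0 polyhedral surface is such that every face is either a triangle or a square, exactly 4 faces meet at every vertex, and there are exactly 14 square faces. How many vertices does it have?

Let x be the number of triangles; then F = 14 + x.
Edge–face incidences: 2E = 4·14 + 3·x = 56 + 3x.
Every vertex has degree 4, so 4V = 2E.
Euler: V − E + F = 2 ⇒ (2E)/4 − E + (14 + x) = 2.
Multiply by 8: 2·(2E) − 4·(2E) + 8·(14 + x) = 16, i.e. 112 + 8x − 2·(56 + 3x) = 16.
Collecting terms: 2x = 16, so x = 8.
Then 2E = 56 + 3·8 = 80, so E = 40, V = 2E/4 = 20, F = 14 + 8 = 22.

20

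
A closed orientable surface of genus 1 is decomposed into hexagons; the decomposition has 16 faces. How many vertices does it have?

χ = 2 − 2·1 = 0, and every face is a hexagon so 6F = 2E.
E = 6·16/2 = 48. Then V = 0 + E − F = 0 + 48 − 16 = 32.

32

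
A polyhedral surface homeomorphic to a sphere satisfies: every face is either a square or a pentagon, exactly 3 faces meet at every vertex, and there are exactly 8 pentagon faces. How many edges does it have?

24

Let x be the number of squares; then F = 8 + x.
Edge–face incidences: 2E = 5·8 + 4·x = 40 + 4x.
Every vertex has degree 3, so 3V = 2E.
Euler: V − E + F = 2 ⇒ (2E)/3 − E + (8 + x) = 2.
Multiply by 6: 2·(2E) − 3·(2E) + 6·(8 + x) = 12, i.e. 48 + 6x − (40 + 4x) = 12.
Collecting terms: 2x + 8 = 12, so 2x = 4, so x = 2.
Then 2E = 40 + 4·2 = 48, so E = 24, V = 2E/3 = 16, F = 8 + 2 = 10.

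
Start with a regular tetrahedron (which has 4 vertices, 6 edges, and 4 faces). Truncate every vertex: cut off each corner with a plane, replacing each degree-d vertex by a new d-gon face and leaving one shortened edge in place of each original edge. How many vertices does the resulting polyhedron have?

Truncation replaces each original edge-end by a new vertex, so V′ = 2E = 12.
Each original edge survives, and each old vertex of degree d contributes d new edges; summing degrees gives Σd = 2E, so E′ = E + 2E = 3E = 18.
Each original face survives and each original vertex becomes one new face: F′ = F + V = 8.

12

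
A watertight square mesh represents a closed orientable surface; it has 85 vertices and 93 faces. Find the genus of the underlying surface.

5

Every face is a square, so 2E = 4·93 = 372, giving E = 186.
χ = V − E + F = 85 − 186 + 93 = -8.
For a closed orientable surface χ = 2 − 2g, so g = (2 − (-8))/2 = 5.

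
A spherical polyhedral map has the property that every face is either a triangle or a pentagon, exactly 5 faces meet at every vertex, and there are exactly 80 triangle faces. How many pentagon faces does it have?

Let x be the number of pentagons; then F = 80 + x.
Edge–face incidences: 2E = 3·80 + 5·x = 240 + 5x.
Every vertex has degree 5, so 5V = 2E.
Euler: V − E + F = 2 ⇒ (2E)/5 − E + (80 + x) = 2.
Multiply by 10: 2·(2E) − 5·(2E) + 10·(80 + x) = 20, i.e. 800 + 10x − 3·(240 + 5x) = 20.
Collecting terms: −5x + 80 = 20, so −5x = −60, so x = 12.
Then 2E = 240 + 5·12 = 300, so E = 150, V = 2E/5 = 60, F = 80 + 12 = 92.

12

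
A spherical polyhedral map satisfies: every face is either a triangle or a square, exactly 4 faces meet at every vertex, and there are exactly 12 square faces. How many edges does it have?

36

Let x be the number of triangles; then F = 12 + x.
Edge–face incidences: 2E = 4·12 + 3·x = 48 + 3x.
Every vertex has degree 4, so 4V = 2E.
Euler: V − E + F = 2 ⇒ (2E)/4 − E + (12 + x) = 2.
Multiply by 8: 2·(2E) − 4·(2E) + 8·(12 + x) = 16, i.e. 96 + 8x − 2·(48 + 3x) = 16.
Collecting terms: 2x = 16, so x = 8.
Then 2E = 48 + 3·8 = 72, so E = 36, V = 2E/4 = 18, F = 12 + 8 = 20.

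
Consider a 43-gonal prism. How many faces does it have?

45

A prism on an n-gon has two n-gon bases and n rectangular sides: V = 2·43 = 86, E = 3·43 = 129, F = 43 + 2 = 45.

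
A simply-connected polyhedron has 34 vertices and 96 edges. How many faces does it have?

Here V − E + F = 2.
F = 2 − V + E = 2 − 34 + 96 = 64.

64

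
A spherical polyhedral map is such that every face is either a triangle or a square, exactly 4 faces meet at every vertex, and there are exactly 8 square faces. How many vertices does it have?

Let x be the number of triangles; then F = 8 + x.
Edge–face incidences: 2E = 4·8 + 3·x = 32 + 3x.
Every vertex has degree 4, so 4V = 2E.
Euler: V − E + F = 2 ⇒ (2E)/4 − E + (8 + x) = 2.
Multiply by 8: 2·(2E) − 4·(2E) + 8·(8 + x) = 16, i.e. 64 + 8x − 2·(32 + 3x) = 16.
Collecting terms: 2x = 16, so x = 8.
Then 2E = 32 + 3·8 = 56, so E = 28, V = 2E/4 = 14, F = 8 + 8 = 16.

14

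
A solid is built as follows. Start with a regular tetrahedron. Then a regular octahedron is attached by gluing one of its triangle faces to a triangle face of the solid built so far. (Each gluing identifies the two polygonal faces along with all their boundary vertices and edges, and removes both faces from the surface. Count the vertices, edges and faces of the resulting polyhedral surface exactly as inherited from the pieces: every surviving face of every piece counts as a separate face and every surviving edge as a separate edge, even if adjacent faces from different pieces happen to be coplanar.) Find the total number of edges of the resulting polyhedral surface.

15

A regular tetrahedron: V=4, E=6, F=4.
Attach a regular octahedron (V=6, E=12, F=8) along a 3-gon: merge 3 vertices and 3 edges, delete both glued faces → V=7, E=15, F=10.
Check: V − E + F = 7 − 15 + 10 = 2.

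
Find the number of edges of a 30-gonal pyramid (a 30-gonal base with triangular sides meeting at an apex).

60

A pyramid on an n-gon base has one n-gon and n triangles: V = 30 + 1 = 31, E = 2·30 = 60, F = 30 + 1 = 31.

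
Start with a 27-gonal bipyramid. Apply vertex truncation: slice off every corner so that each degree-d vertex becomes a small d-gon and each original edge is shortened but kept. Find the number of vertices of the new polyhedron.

The base solid has V = 29, E = 81, F = 54.
Truncation replaces each original edge-end by a new vertex, so V′ = 2E = 162.
Each original edge survives, and each old vertex of degree d contributes d new edges; summing degrees gives Σd = 2E, so E′ = E + 2E = 3E = 243.
Each original face survives and each original vertex becomes one new face: F′ = F + V = 83.

162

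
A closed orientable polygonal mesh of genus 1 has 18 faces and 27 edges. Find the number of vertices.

For a closed orientable surface of genus 1, χ = 2 − 2·1 = 0.
V = 0 + E − F = 0 + 27 − 18 = 9.

9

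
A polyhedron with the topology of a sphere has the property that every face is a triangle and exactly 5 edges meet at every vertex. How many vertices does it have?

12

Each face has 3 edges and each edge borders two faces, so 2E = 3F.
Each vertex has degree 5, so 5V = 2E and hence V = 3F/5.
Euler: V − E + F = 2 ⇒ (3F/5) − (3F/2) + F = 2.
Multiply by 10: (6 − 15 + 10)F = 20, i.e. 1F = 20.
So F = 20, E = 3·20/2 = 30, V = 3·20/5 = 12.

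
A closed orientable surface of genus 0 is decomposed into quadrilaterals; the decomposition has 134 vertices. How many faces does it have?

132

χ = 2 − 2·0 = 2, and every face is a square so 4F = 2E.
V − E + F = 2 with E = 4F/2 gives 134 − (4/2 − 1)·F = 2, so F = 132 and E = 264.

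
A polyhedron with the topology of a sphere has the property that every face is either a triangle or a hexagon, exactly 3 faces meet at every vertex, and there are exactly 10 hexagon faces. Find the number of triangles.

Let x be the number of triangles; then F = 10 + x.
Edge–face incidences: 2E = 6·10 + 3·x = 60 + 3x.
Every vertex has degree 3, so 3V = 2E.
Euler: V − E + F = 2 ⇒ (2E)/3 − E + (10 + x) = 2.
Multiply by 6: 2·(2E) − 3·(2E) + 6·(10 + x) = 12, i.e. 60 + 6x − (60 + 3x) = 12.
Collecting terms: 3x = 12, so x = 4.
Then 2E = 60 + 3·4 = 72, so E = 36, V = 2E/3 = 24, F = 10 + 4 = 14.

4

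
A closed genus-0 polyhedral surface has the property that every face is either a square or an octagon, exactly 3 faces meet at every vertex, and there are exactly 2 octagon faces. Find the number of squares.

8

Let x be the number of squares; then F = 2 + x.
Edge–face incidences: 2E = 8·2 + 4·x = 16 + 4x.
Every vertex has degree 3, so 3V = 2E.
Euler: V − E + F = 2 ⇒ (2E)/3 − E + (2 + x) = 2.
Multiply by 6: 2·(2E) − 3·(2E) + 6·(2 + x) = 12, i.e. 12 + 6x − (16 + 4x) = 12.
Collecting terms: 2x − 4 = 12, so 2x = 16, so x = 8.
Then 2E = 16 + 4·8 = 48, so E = 24, V = 2E/3 = 16, F = 2 + 8 = 10.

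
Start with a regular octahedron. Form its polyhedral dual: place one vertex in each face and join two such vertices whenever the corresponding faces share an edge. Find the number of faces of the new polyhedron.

6

The base solid has V = 6, E = 12, F = 8.
The dual swaps V and F and preserves E: V′ = F = 8, E′ = E = 12, F′ = V = 6.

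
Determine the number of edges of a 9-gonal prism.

27

A prism on an n-gon has two n-gon bases and n rectangular sides: V = 2·9 = 18, E = 3·9 = 27, F = 9 + 2 = 11.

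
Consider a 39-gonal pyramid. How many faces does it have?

40

A pyramid on an n-gon base has one n-gon and n triangles: V = 39 + 1 = 40, E = 2·39 = 78, F = 39 + 1 = 40.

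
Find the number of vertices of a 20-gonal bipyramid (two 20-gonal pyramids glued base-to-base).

22

A bipyramid over an n-gon has 2n triangular faces and n + 2 vertices: V = 20 + 2 = 22, E = 3·20 = 60, F = 2·20 = 40.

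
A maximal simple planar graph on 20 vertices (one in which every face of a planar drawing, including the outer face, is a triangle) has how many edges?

54

In a plane triangulation 3F = 2E and V − E + F = 2, so E = 3V − 6 = 3·20 − 6 = 54.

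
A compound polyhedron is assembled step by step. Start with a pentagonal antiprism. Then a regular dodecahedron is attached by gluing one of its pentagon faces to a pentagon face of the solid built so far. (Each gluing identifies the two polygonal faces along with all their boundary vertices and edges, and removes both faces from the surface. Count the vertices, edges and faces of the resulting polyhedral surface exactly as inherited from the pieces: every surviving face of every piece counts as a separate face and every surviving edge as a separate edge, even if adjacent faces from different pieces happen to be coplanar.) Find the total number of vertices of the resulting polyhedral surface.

A pentagonal antiprism: V=10, E=20, F=12.
Attach a regular dodecahedron (V=20, E=30, F=12) along a 5-gon: merge 5 vertices and 5 edges, delete both glued faces → V=25, E=45, F=22.
Check: V − E + F = 25 − 45 + 22 = 2.

25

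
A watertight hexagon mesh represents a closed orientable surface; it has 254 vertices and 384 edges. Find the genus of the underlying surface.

Every face is a hexagon and each edge borders two faces, so 6F = 2·384, giving F = 128.
χ = V − E + F = 254 − 384 + 128 = -2.
For a closed orientable surface χ = 2 − 2g, so g = (2 − (-2))/2 = 2.

2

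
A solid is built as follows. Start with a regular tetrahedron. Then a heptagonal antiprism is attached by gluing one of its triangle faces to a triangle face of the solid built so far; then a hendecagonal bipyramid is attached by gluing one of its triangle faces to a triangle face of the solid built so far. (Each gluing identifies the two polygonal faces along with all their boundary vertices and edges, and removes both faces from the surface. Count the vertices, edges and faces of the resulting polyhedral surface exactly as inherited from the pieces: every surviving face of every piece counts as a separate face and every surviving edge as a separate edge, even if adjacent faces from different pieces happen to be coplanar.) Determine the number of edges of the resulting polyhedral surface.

A regular tetrahedron: V=4, E=6, F=4.
Attach a heptagonal antiprism (V=14, E=28, F=16) along a 3-gon: merge 3 vertices and 3 edges, delete both glued faces → V=15, E=31, F=18.
Attach a hendecagonal bipyramid (V=13, E=33, F=22) along a 3-gon: merge 3 vertices and 3 edges, delete both glued faces → V=25, E=61, F=38.
Check: V − E + F = 25 − 61 + 38 = 2.

61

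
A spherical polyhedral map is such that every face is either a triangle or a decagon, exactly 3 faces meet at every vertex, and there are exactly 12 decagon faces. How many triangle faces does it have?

20

Let x be the number of triangles; then F = 12 + x.
Edge–face incidences: 2E = 10·12 + 3·x = 120 + 3x.
Every vertex has degree 3, so 3V = 2E.
Euler: V − E + F = 2 ⇒ (2E)/3 − E + (12 + x) = 2.
Multiply by 6: 2·(2E) − 3·(2E) + 6·(12 + x) = 12, i.e. 72 + 6x − (120 + 3x) = 12.
Collecting terms: 3x − 48 = 12, so 3x = 60, so x = 20.
Then 2E = 120 + 3·20 = 180, so E = 90, V = 2E/3 = 60, F = 12 + 20 = 32.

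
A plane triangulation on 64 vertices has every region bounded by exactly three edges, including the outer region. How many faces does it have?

124

In a plane triangulation 3F = 2E and V − E + F = 2, so F = 2V − 4 = 2·64 − 4 = 124.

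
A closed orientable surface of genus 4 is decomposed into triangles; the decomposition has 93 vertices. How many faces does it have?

198

χ = 2 − 2·4 = -6, and every face is a triangle so 3F = 2E.
V − E + F = -6 with E = 3F/2 gives 93 − (3/2 − 1)·F = -6, so F = 198 and E = 297.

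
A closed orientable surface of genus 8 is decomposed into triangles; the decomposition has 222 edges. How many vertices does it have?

χ = 2 − 2·8 = -14, and every face is a triangle so 3F = 2E.
F = 2E/3 = 148. Then V = -14 + E − F = -14 + 222 − 148 = 60.

60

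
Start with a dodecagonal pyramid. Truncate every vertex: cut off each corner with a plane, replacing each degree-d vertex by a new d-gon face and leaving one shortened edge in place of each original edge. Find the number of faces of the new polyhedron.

26

The base solid has V = 13, E = 24, F = 13.
Truncation replaces each original edge-end by a new vertex, so V′ = 2E = 48.
Each original edge survives, and each old vertex of degree d contributes d new edges; summing degrees gives Σd = 2E, so E′ = E + 2E = 3E = 72.
Each original face survives and each original vertex becomes one new face: F′ = F + V = 26.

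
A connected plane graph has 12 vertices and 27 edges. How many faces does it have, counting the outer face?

Euler's formula for a connected plane graph: V − E + F = 2, so F = 2 − 12 + 27 = 17.

17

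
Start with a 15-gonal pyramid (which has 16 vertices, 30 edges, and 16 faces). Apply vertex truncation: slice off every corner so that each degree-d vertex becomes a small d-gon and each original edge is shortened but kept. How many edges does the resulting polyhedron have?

90

Truncation replaces each original edge-end by a new vertex, so V′ = 2E = 60.
Each original edge survives, and each old vertex of degree d contributes d new edges; summing degrees gives Σd = 2E, so E′ = E + 2E = 3E = 90.
Each original face survives and each original vertex becomes one new face: F′ = F + V = 32.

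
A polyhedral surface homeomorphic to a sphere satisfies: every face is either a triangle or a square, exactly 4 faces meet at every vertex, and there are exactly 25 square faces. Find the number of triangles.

8

Let x be the number of triangles; then F = 25 + x.
Edge–face incidences: 2E = 4·25 + 3·x = 100 + 3x.
Every vertex has degree 4, so 4V = 2E.
Euler: V − E + F = 2 ⇒ (2E)/4 − E + (25 + x) = 2.
Multiply by 8: 2·(2E) − 4·(2E) + 8·(25 + x) = 16, i.e. 200 + 8x − 2·(100 + 3x) = 16.
Collecting terms: 2x = 16, so x = 8.
Then 2E = 100 + 3·8 = 124, so E = 62, V = 2E/4 = 31, F = 25 + 8 = 33.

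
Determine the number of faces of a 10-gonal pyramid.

A pyramid on an n-gon base has one n-gon and n triangles: V = 10 + 1 = 11, E = 2·10 = 20, F = 10 + 1 = 11.
Check: V − E + F = 11 − 20 + 11 = 2.

11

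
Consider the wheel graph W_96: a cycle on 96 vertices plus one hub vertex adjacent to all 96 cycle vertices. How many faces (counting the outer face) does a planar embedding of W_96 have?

97

W_96 has V = 96 + 1 = 97 vertices and E = 2·96 = 192 edges.
By Euler's formula F = 2 − V + E = 2 − 97 + 192 = 97.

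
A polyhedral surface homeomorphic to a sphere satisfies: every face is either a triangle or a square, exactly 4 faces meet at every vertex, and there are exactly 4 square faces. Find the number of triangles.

Let x be the number of triangles; then F = 4 + x.
Edge–face incidences: 2E = 4·4 + 3·x = 16 + 3x.
Every vertex has degree 4, so 4V = 2E.
Euler: V − E + F = 2 ⇒ (2E)/4 − E + (4 + x) = 2.
Multiply by 8: 2·(2E) − 4·(2E) + 8·(4 + x) = 16, i.e. 32 + 8x − 2·(16 + 3x) = 16.
Collecting terms: 2x = 16, so x = 8.
Then 2E = 16 + 3·8 = 40, so E = 20, V = 2E/4 = 10, F = 4 + 8 = 12.

8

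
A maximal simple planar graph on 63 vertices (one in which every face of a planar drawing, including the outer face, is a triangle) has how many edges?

183

In a plane triangulation 3F = 2E and V − E + F = 2, so E = 3V − 6 = 3·63 − 6 = 183.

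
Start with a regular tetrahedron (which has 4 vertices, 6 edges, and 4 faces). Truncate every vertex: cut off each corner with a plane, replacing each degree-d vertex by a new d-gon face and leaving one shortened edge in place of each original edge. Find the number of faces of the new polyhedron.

Truncation replaces each original edge-end by a new vertex, so V′ = 2E = 12.
Each original edge survives, and each old vertex of degree d contributes d new edges; summing degrees gives Σd = 2E, so E′ = E + 2E = 3E = 18.
Each original face survives and each original vertex becomes one new face: F′ = F + V = 8.

8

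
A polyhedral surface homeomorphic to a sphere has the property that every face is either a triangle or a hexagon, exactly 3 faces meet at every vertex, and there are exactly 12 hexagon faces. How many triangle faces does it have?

4

Let x be the number of triangles; then F = 12 + x.
Edge–face incidences: 2E = 6·12 + 3·x = 72 + 3x.
Every vertex has degree 3, so 3V = 2E.
Euler: V − E + F = 2 ⇒ (2E)/3 − E + (12 + x) = 2.
Multiply by 6: 2·(2E) − 3·(2E) + 6·(12 + x) = 12, i.e. 72 + 6x − (72 + 3x) = 12.
Collecting terms: 3x = 12, so x = 4.
Then 2E = 72 + 3·4 = 84, so E = 42, V = 2E/3 = 28, F = 12 + 4 = 16.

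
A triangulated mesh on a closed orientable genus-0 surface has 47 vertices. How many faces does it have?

90

χ = 2 − 2·0 = 2, and every face is a triangle so 3F = 2E.
V − E + F = 2 with E = 3F/2 gives 47 − (3/2 − 1)·F = 2, so F = 90 and E = 135.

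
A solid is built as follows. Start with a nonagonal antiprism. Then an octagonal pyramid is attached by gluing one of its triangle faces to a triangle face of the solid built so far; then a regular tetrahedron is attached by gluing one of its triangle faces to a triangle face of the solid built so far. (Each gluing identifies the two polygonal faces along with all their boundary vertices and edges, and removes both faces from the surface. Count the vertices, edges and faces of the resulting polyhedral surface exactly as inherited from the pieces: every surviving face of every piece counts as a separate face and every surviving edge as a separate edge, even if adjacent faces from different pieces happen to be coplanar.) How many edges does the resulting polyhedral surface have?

A nonagonal antiprism: V=18, E=36, F=20.
Attach an octagonal pyramid (V=9, E=16, F=9) along a 3-gon: merge 3 vertices and 3 edges, delete both glued faces → V=24, E=49, F=27.
Attach a regular tetrahedron (V=4, E=6, F=4) along a 3-gon: merge 3 vertices and 3 edges, delete both glued faces → V=25, E=52, F=29.
Check: V − E + F = 25 − 52 + 29 = 2.

52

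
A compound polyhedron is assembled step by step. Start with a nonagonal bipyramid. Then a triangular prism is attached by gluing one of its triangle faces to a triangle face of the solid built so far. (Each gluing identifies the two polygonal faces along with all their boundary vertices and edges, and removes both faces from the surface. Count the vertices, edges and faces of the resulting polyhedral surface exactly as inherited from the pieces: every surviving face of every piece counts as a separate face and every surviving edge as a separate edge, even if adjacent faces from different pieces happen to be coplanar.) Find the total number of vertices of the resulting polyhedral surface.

14

A nonagonal bipyramid: V=11, E=27, F=18.
Attach a triangular prism (V=6, E=9, F=5) along a 3-gon: merge 3 vertices and 3 edges, delete both glued faces → V=14, E=33, F=21.
Check: V − E + F = 14 − 33 + 21 = 2.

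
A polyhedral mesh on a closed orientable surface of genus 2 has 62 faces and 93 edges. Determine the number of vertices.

For a closed orientable surface of genus 2, χ = 2 − 2·2 = -2.
V = -2 + E − F = -2 + 93 − 62 = 29.

29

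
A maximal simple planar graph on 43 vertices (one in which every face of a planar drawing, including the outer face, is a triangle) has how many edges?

123

In a plane triangulation 3F = 2E and V − E + F = 2, so E = 3V − 6 = 3·43 − 6 = 123.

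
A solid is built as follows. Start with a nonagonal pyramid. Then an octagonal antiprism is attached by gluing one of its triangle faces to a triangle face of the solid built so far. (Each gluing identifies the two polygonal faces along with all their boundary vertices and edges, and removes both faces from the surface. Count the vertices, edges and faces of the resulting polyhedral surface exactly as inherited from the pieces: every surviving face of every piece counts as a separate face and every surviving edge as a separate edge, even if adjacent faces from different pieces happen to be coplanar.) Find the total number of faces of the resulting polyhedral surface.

A nonagonal pyramid: V=10, E=18, F=10.
Attach an octagonal antiprism (V=16, E=32, F=18) along a 3-gon: merge 3 vertices and 3 edges, delete both glued faces → V=23, E=47, F=26.
Check: V − E + F = 23 − 47 + 26 = 2.

26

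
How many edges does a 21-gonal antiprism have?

An antiprism on an n-gon has two n-gon caps and 2n triangles: V = 2·21 = 42, E = 4·21 = 84, F = 2·21 + 2 = 44.
Check: V − E + F = 42 − 84 + 44 = 2.

84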